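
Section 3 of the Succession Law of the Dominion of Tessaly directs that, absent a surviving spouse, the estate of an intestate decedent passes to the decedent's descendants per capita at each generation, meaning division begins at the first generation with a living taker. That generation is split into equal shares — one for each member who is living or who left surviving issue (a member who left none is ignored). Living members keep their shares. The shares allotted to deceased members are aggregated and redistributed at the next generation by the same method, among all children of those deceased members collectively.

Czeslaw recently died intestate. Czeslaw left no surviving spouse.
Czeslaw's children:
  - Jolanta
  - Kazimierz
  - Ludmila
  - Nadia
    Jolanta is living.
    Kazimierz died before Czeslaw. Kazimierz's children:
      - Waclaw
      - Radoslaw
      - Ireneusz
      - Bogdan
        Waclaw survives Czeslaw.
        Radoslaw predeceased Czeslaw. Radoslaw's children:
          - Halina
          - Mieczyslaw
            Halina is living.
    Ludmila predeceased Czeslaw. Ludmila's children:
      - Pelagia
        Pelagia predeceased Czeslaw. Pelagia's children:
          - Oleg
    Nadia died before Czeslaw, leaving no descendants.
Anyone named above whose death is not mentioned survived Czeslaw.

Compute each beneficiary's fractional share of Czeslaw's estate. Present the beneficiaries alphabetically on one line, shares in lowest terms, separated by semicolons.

There is no surviving spouse, so the entire estate passes to Czeslaw's descendants per capita at each generation.
At generation 1 (Jolanta, Kazimierz, Ludmila) there are 3 shares of (1)/3 = 1/3 each.
Living: Jolanta — each takes 1/3.
Deceased: Kazimierz and Ludmila. Their combined 2/3 is pooled and carried to generation 2.
At generation 2 (Waclaw, Radoslaw, Ireneusz, Bogdan, Pelagia) there are 5 shares of (2/3)/5 = 2/15 each.
Living: Waclaw, Ireneusz, and Bogdan — each takes 2/15.
Deceased: Radoslaw and Pelagia. Their combined 4/15 is pooled and carried to generation 3.
At generation 3 (Halina, Mieczyslaw, Oleg) there are 3 shares of (4/15)/3 = 4/45 each.
Living: Halina, Mieczyslaw, and Oleg — each takes 4/45.

Bogdan 2/15; Halina 4/45; Ireneusz 2/15; Jolanta 1/3; Mieczyslaw 4/45; Oleg 4/45; Waclaw 2/15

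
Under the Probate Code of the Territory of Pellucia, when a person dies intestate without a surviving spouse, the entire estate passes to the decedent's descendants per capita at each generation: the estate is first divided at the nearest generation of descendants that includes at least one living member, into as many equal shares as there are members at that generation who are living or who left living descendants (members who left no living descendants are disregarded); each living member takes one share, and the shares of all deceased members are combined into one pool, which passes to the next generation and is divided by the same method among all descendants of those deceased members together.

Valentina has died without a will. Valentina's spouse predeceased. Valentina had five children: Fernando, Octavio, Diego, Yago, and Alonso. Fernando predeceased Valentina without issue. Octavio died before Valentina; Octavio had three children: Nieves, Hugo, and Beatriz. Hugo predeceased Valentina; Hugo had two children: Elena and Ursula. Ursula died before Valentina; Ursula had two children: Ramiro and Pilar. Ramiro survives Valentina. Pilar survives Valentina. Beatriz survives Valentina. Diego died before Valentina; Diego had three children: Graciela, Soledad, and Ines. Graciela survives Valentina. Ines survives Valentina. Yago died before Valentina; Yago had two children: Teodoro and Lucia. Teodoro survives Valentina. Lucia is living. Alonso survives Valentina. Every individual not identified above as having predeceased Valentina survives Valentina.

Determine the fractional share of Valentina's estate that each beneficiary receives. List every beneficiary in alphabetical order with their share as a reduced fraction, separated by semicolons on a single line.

Alonso 1/4; Beatriz 3/32; Elena 3/64; Graciela 3/32; Ines 3/32; Lucia 3/32; Nieves 3/32; Pilar 3/128; Ramiro 3/128; Soledad 3/32; Teodoro 3/32

There is no surviving spouse, so the entire estate passes to Valentina's descendants per capita at each generation.
At generation 1 (Octavio, Diego, Yago, Alonso) there are 4 shares of (1)/4 = 1/4 each.
Living: Alonso — each takes 1/4.
Deceased: Octavio, Diego, and Yago. Their combined 3/4 is pooled and carried to generation 2.
At generation 2 (Nieves, Hugo, Beatriz, Graciela, Soledad, Ines, Teodoro, Lucia) there are 8 shares of (3/4)/8 = 3/32 each.
Living: Nieves, Beatriz, Graciela, Soledad, Ines, Teodoro, and Lucia — each takes 3/32.
Deceased: Hugo. That 3/32 share is carried to generation 3.
At generation 3 (Elena, Ursula) there are 2 shares of (3/32)/2 = 3/64 each.
Living: Elena — each takes 3/64.
Deceased: Ursula. That 3/64 share is carried to generation 4.
At generation 4 (Ramiro, Pilar) there are 2 shares of (3/64)/2 = 3/128 each.
Living: Ramiro and Pilar — each takes 3/128.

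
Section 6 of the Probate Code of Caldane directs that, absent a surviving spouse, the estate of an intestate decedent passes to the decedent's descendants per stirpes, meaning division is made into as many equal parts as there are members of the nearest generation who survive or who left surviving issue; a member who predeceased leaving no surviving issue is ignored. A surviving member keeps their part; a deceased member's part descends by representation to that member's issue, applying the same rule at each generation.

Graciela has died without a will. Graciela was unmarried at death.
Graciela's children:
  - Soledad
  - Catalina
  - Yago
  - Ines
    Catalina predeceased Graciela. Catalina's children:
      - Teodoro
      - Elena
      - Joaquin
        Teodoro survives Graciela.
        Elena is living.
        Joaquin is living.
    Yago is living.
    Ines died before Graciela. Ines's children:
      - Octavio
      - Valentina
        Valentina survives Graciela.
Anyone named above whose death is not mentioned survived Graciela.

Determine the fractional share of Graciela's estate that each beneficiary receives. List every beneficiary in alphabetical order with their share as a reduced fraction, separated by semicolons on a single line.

Elena 1/12; Joaquin 1/12; Octavio 1/8; Soledad 1/4; Teodoro 1/12; Valentina 1/8; Yago 1/4

There is no surviving spouse, so the entire estate passes to Graciela's descendants per stirpes.
The estate is divided into 4 equal shares of 1/4 among Soledad, Catalina, Yago, Ines.
Soledad is living and takes 1/4.
Catalina predeceased; the 1/4 allotted to Catalina's branch passes to Catalina's issue by representation.
The 1/4 is divided into 3 equal shares of 1/12 among Teodoro, Elena, Joaquin.
Teodoro is living and takes 1/12.
Elena is living and takes 1/12.
Joaquin is living and takes 1/12.
Yago is living and takes 1/4.
Ines predeceased; the 1/4 allotted to Ines's branch passes to Ines's issue by representation.
The 1/4 is divided into 2 equal shares of 1/8 among Octavio, Valentina.
Octavio is living and takes 1/8.
Valentina is living and takes 1/8.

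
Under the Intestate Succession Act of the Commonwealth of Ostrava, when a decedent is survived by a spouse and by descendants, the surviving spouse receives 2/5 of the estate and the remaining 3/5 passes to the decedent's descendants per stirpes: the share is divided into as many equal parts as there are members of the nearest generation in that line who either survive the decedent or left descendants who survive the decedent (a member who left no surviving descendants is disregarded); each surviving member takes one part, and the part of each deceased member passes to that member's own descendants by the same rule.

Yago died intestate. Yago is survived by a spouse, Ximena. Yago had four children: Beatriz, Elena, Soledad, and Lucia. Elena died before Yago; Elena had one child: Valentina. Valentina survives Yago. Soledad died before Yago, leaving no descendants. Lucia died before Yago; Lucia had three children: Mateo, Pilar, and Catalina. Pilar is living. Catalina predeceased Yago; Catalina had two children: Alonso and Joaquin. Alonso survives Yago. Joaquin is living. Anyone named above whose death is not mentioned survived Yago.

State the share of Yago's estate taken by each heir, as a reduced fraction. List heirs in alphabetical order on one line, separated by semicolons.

Ximena, as surviving spouse, takes 2/5.
The remaining 3/5 passes to Yago's descendants per stirpes.
Soledad left no surviving issue, so that branch lapses and is disregarded.
The 3/5 is divided into 3 equal shares of 1/5 among Beatriz, Elena, Lucia.
Beatriz is living and takes 1/5.
Elena predeceased; the 1/5 allotted to Elena's branch passes to Elena's issue by representation.
Valentina is the sole taker at this level and receives the full 1/5.
Lucia predeceased; the 1/5 allotted to Lucia's branch passes to Lucia's issue by representation.
The 1/5 is divided into 3 equal shares of 1/15 among Mateo, Pilar, Catalina.
Mateo is living and takes 1/15.
Pilar is living and takes 1/15.
Catalina predeceased; the 1/15 allotted to Catalina's branch passes to Catalina's issue by representation.
The 1/15 is divided into 2 equal shares of 1/30 among Alonso, Joaquin.
Alonso is living and takes 1/30.
Joaquin is living and takes 1/30.

Alonso 1/30; Beatriz 1/5; Joaquin 1/30; Mateo 1/15; Pilar 1/15; Valentina 1/5; Ximena 2/5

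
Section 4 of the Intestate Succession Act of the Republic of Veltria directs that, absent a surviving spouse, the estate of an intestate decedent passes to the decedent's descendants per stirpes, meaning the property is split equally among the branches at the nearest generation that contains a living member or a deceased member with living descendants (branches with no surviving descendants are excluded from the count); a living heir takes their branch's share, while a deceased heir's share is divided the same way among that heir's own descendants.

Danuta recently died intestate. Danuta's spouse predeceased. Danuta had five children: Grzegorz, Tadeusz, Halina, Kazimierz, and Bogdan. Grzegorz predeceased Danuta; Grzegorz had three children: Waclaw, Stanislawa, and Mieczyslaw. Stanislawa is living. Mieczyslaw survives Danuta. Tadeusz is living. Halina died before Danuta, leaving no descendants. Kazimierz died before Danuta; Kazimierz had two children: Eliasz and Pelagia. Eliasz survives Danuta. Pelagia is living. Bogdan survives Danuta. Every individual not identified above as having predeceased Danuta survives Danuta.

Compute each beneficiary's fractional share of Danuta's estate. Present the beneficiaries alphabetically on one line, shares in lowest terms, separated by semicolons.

Bogdan 1/4; Eliasz 1/8; Mieczyslaw 1/12; Pelagia 1/8; Stanislawa 1/12; Tadeusz 1/4; Waclaw 1/12

There is no surviving spouse, so the entire estate passes to Danuta's descendants per stirpes.
Halina left no surviving issue, so that branch lapses and is disregarded.
The estate is divided into 4 equal shares of 1/4 among Grzegorz, Tadeusz, Kazimierz, Bogdan.
Grzegorz predeceased; the 1/4 allotted to Grzegorz's branch passes to Grzegorz's issue by representation.
The 1/4 is divided into 3 equal shares of 1/12 among Waclaw, Stanislawa, Mieczyslaw.
Waclaw is living and takes 1/12.
Stanislawa is living and takes 1/12.
Mieczyslaw is living and takes 1/12.
Tadeusz is living and takes 1/4.
Kazimierz predeceased; the 1/4 allotted to Kazimierz's branch passes to Kazimierz's issue by representation.
The 1/4 is divided into 2 equal shares of 1/8 among Eliasz, Pelagia.
Eliasz is living and takes 1/8.
Pelagia is living and takes 1/8.
Bogdan is living and takes 1/4.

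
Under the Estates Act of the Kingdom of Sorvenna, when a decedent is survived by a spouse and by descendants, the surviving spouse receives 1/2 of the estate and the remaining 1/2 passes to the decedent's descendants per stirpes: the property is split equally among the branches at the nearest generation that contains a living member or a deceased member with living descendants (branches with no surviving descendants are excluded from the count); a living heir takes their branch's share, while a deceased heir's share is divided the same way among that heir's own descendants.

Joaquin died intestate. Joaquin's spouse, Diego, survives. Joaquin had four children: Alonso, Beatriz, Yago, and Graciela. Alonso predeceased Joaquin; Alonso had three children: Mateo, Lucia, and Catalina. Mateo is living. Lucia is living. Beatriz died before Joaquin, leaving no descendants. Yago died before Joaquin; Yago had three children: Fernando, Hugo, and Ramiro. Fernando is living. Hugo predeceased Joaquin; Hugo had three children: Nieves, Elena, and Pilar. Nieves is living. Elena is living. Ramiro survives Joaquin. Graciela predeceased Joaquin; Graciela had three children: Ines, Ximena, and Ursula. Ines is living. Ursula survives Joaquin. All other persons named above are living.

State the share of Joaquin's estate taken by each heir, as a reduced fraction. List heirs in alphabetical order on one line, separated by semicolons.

Diego, as surviving spouse, takes 1/2.
The remaining 1/2 passes to Joaquin's descendants per stirpes.
Beatriz left no surviving issue, so that branch lapses and is disregarded.
The 1/2 is divided into 3 equal shares of 1/6 among Alonso, Yago, Graciela.
Alonso predeceased; the 1/6 allotted to Alonso's branch passes to Alonso's issue by representation.
The 1/6 is divided into 3 equal shares of 1/18 among Mateo, Lucia, Catalina.
Mateo is living and takes 1/18.
Lucia is living and takes 1/18.
Catalina is living and takes 1/18.
Yago predeceased; the 1/6 allotted to Yago's branch passes to Yago's issue by representation.
The 1/6 is divided into 3 equal shares of 1/18 among Fernando, Hugo, Ramiro.
Fernando is living and takes 1/18.
Hugo predeceased; the 1/18 allotted to Hugo's branch passes to Hugo's issue by representation.
The 1/18 is divided into 3 equal shares of 1/54 among Nieves, Elena, Pilar.
Nieves is living and takes 1/54.
Elena is living and takes 1/54.
Pilar is living and takes 1/54.
Ramiro is living and takes 1/18.
Graciela predeceased; the 1/6 allotted to Graciela's branch passes to Graciela's issue by representation.
The 1/6 is divided into 3 equal shares of 1/18 among Ines, Ximena, Ursula.
Ines is living and takes 1/18.
Ximena is living and takes 1/18.
Ursula is living and takes 1/18.

Catalina 1/18; Diego 1/2; Elena 1/54; Fernando 1/18; Ines 1/18; Lucia 1/18; Mateo 1/18; Nieves 1/54; Pilar 1/54; Ramiro 1/18; Ursula 1/18; Ximena 1/18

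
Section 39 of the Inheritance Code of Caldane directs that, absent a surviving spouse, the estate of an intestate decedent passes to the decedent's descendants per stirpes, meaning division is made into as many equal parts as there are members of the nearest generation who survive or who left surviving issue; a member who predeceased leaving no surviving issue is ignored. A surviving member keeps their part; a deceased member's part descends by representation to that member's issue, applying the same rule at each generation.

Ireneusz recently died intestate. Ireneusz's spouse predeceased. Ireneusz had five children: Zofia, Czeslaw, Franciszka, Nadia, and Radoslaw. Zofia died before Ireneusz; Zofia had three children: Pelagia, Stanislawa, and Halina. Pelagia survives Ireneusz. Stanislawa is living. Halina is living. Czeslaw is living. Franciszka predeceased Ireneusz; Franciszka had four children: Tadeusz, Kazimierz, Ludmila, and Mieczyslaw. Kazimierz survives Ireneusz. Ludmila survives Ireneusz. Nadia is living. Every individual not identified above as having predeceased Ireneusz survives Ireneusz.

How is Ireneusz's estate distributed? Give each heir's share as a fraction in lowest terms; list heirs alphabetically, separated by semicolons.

There is no surviving spouse, so the entire estate passes to Ireneusz's descendants per stirpes.
The estate is divided into 5 equal shares of 1/5 among Zofia, Czeslaw, Franciszka, Nadia, Radoslaw.
Zofia predeceased; the 1/5 allotted to Zofia's branch passes to Zofia's issue by representation.
The 1/5 is divided into 3 equal shares of 1/15 among Pelagia, Stanislawa, Halina.
Pelagia is living and takes 1/15.
Stanislawa is living and takes 1/15.
Halina is living and takes 1/15.
Czeslaw is living and takes 1/5.
Franciszka predeceased; the 1/5 allotted to Franciszka's branch passes to Franciszka's issue by representation.
The 1/5 is divided into 4 equal shares of 1/20 among Tadeusz, Kazimierz, Ludmila, Mieczyslaw.
Tadeusz is living and takes 1/20.
Kazimierz is living and takes 1/20.
Ludmila is living and takes 1/20.
Mieczyslaw is living and takes 1/20.
Nadia is living and takes 1/5.
Radoslaw is living and takes 1/5.

Czeslaw 1/5; Halina 1/15; Kazimierz 1/20; Ludmila 1/20; Mieczyslaw 1/20; Nadia 1/5; Pelagia 1/15; Radoslaw 1/5; Stanislawa 1/15; Tadeusz 1/20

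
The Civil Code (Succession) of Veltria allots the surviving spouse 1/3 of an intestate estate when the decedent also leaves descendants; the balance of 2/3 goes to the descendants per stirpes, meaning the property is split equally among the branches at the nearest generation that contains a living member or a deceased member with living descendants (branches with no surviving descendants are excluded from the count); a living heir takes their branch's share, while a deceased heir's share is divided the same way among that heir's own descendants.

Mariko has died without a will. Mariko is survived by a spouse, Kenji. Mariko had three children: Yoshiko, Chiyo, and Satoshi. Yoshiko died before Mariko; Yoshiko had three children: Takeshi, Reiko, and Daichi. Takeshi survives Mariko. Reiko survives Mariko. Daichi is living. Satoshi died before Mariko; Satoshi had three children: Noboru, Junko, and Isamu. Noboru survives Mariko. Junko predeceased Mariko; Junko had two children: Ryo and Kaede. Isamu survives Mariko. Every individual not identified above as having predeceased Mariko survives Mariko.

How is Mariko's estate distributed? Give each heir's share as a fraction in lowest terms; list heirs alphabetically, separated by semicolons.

Chiyo 2/9; Daichi 2/27; Isamu 2/27; Kaede 1/27; Kenji 1/3; Noboru 2/27; Reiko 2/27; Ryo 1/27; Takeshi 2/27

Kenji, as surviving spouse, takes 1/3.
The remaining 2/3 passes to Mariko's descendants per stirpes.
The 2/3 is divided into 3 equal shares of 2/9 among Yoshiko, Chiyo, Satoshi.
Yoshiko predeceased; the 2/9 allotted to Yoshiko's branch passes to Yoshiko's issue by representation.
The 2/9 is divided into 3 equal shares of 2/27 among Takeshi, Reiko, Daichi.
Takeshi is living and takes 2/27.
Reiko is living and takes 2/27.
Daichi is living and takes 2/27.
Chiyo is living and takes 2/9.
Satoshi predeceased; the 2/9 allotted to Satoshi's branch passes to Satoshi's issue by representation.
The 2/9 is divided into 3 equal shares of 2/27 among Noboru, Junko, Isamu.
Noboru is living and takes 2/27.
Junko predeceased; the 2/27 allotted to Junko's branch passes to Junko's issue by representation.
The 2/27 is divided into 2 equal shares of 1/27 among Ryo, Kaede.
Ryo is living and takes 1/27.
Kaede is living and takes 1/27.
Isamu is living and takes 2/27.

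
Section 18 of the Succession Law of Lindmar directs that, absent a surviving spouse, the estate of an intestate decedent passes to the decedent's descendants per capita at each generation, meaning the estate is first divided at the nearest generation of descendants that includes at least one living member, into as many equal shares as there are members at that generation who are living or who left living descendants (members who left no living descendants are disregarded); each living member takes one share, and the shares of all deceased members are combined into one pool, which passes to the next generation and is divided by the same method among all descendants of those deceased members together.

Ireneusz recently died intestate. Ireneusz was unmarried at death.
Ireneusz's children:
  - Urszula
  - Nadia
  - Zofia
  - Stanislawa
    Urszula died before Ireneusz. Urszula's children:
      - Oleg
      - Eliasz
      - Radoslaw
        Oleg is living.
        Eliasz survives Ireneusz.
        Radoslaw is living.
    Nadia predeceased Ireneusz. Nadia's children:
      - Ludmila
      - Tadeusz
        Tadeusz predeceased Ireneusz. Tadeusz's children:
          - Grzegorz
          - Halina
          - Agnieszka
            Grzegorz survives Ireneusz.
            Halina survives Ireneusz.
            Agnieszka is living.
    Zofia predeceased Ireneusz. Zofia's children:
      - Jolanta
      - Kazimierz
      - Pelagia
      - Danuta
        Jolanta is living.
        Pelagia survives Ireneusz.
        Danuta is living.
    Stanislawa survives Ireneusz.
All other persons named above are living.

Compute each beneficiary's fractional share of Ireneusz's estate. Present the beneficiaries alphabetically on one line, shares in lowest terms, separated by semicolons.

There is no surviving spouse, so the entire estate passes to Ireneusz's descendants per capita at each generation.
At generation 1 (Urszula, Nadia, Zofia, Stanislawa) there are 4 shares of (1)/4 = 1/4 each.
Living: Stanislawa — each takes 1/4.
Deceased: Urszula, Nadia, and Zofia. Their combined 3/4 is pooled and carried to generation 2.
At generation 2 (Oleg, Eliasz, Radoslaw, Ludmila, Tadeusz, Jolanta, Kazimierz, Pelagia, Danuta) there are 9 shares of (3/4)/9 = 1/12 each.
Living: Oleg, Eliasz, Radoslaw, Ludmila, Jolanta, Kazimierz, Pelagia, and Danuta — each takes 1/12.
Deceased: Tadeusz. That 1/12 share is carried to generation 3.
At generation 3 (Grzegorz, Halina, Agnieszka) there are 3 shares of (1/12)/3 = 1/36 each.
Living: Grzegorz, Halina, and Agnieszka — each takes 1/36.

Agnieszka 1/36; Danuta 1/12; Eliasz 1/12; Grzegorz 1/36; Halina 1/36; Jolanta 1/12; Kazimierz 1/12; Ludmila 1/12; Oleg 1/12; Pelagia 1/12; Radoslaw 1/12; Stanislawa 1/4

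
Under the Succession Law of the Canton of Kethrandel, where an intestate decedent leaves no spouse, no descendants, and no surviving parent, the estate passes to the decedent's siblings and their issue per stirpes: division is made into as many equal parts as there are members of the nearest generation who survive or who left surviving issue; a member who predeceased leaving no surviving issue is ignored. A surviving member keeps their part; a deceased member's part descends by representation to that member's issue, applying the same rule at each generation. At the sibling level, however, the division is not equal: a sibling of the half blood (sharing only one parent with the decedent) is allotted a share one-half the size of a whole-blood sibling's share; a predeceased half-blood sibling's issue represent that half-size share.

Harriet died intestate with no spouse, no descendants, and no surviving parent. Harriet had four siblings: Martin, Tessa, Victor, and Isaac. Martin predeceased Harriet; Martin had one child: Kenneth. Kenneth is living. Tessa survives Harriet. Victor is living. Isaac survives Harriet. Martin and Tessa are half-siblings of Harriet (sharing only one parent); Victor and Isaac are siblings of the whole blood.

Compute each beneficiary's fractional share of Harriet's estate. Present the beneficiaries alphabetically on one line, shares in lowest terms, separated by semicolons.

Isaac 1/3; Kenneth 1/6; Tessa 1/6; Victor 1/3

No spouse, descendants, or parent survives, so the estate passes to Harriet's siblings per stirpes.
Half-blood siblings count for one-half the weight of whole-blood siblings at the initial division.
Dividing 1 in proportion to weights (total weight 3): Martin (weight 1/2) → 1/6; Tessa (weight 1/2) → 1/6; Victor (weight 1) → 1/3; Isaac (weight 1) → 1/3.
Martin predeceased; the 1/6 allotted to Martin's branch passes to Martin's issue by representation.
Kenneth is the sole taker at this level and receives the full 1/6.
Tessa is living and takes 1/6.
Victor is living and takes 1/3.
Isaac is living and takes 1/3.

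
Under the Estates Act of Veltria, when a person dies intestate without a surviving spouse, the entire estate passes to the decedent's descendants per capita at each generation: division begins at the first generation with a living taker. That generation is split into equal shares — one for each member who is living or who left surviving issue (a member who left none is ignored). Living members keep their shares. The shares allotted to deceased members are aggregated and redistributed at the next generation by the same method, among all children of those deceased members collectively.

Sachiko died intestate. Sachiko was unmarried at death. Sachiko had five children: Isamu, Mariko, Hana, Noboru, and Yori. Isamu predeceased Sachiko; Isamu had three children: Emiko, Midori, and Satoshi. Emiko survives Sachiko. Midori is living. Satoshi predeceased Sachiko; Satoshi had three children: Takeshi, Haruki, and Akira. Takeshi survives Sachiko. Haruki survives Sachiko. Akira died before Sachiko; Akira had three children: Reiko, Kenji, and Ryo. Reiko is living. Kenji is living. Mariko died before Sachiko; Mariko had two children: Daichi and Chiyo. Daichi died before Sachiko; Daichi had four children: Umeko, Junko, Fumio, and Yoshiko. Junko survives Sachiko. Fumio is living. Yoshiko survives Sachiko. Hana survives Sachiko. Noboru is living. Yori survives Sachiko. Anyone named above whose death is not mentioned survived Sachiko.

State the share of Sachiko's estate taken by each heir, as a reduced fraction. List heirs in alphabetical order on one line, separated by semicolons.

Chiyo 2/25; Emiko 2/25; Fumio 4/175; Hana 1/5; Haruki 4/175; Junko 4/175; Kenji 4/525; Midori 2/25; Noboru 1/5; Reiko 4/525; Ryo 4/525; Takeshi 4/175; Umeko 4/175; Yori 1/5; Yoshiko 4/175

There is no surviving spouse, so the entire estate passes to Sachiko's descendants per capita at each generation.
At generation 1 (Isamu, Mariko, Hana, Noboru, Yori) there are 5 shares of (1)/5 = 1/5 each.
Living: Hana, Noboru, and Yori — each takes 1/5.
Deceased: Isamu and Mariko. Their combined 2/5 is pooled and carried to generation 2.
At generation 2 (Emiko, Midori, Satoshi, Daichi, Chiyo) there are 5 shares of (2/5)/5 = 2/25 each.
Living: Emiko, Midori, and Chiyo — each takes 2/25.
Deceased: Satoshi and Daichi. Their combined 4/25 is pooled and carried to generation 3.
At generation 3 (Takeshi, Haruki, Akira, Umeko, Junko, Fumio, Yoshiko) there are 7 shares of (4/25)/7 = 4/175 each.
Living: Takeshi, Haruki, Umeko, Junko, Fumio, and Yoshiko — each takes 4/175.
Deceased: Akira. That 4/175 share is carried to generation 4.
At generation 4 (Reiko, Kenji, Ryo) there are 3 shares of (4/175)/3 = 4/525 each.
Living: Reiko, Kenji, and Ryo — each takes 4/525.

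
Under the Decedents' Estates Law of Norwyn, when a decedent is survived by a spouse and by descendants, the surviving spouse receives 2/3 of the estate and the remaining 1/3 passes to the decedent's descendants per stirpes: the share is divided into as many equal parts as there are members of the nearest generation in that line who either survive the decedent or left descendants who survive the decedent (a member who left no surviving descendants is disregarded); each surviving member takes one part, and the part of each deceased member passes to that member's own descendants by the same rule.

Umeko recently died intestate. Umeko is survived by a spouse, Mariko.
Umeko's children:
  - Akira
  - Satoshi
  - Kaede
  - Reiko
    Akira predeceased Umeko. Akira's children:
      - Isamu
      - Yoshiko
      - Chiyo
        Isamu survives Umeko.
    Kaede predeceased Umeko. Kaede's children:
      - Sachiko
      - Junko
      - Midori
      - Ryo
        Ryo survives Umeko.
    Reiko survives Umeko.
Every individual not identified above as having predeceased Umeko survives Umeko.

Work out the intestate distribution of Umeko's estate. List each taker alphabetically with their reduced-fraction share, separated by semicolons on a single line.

Chiyo 1/36; Isamu 1/36; Junko 1/48; Mariko 2/3; Midori 1/48; Reiko 1/12; Ryo 1/48; Sachiko 1/48; Satoshi 1/12; Yoshiko 1/36

Mariko, as surviving spouse, takes 2/3.
The remaining 1/3 passes to Umeko's descendants per stirpes.
The 1/3 is divided into 4 equal shares of 1/12 among Akira, Satoshi, Kaede, Reiko.
Akira predeceased; the 1/12 allotted to Akira's branch passes to Akira's issue by representation.
The 1/12 is divided into 3 equal shares of 1/36 among Isamu, Yoshiko, Chiyo.
Isamu is living and takes 1/36.
Yoshiko is living and takes 1/36.
Chiyo is living and takes 1/36.
Satoshi is living and takes 1/12.
Kaede predeceased; the 1/12 allotted to Kaede's branch passes to Kaede's issue by representation.
The 1/12 is divided into 4 equal shares of 1/48 among Sachiko, Junko, Midori, Ryo.
Sachiko is living and takes 1/48.
Junko is living and takes 1/48.
Midori is living and takes 1/48.
Ryo is living and takes 1/48.
Reiko is living and takes 1/12.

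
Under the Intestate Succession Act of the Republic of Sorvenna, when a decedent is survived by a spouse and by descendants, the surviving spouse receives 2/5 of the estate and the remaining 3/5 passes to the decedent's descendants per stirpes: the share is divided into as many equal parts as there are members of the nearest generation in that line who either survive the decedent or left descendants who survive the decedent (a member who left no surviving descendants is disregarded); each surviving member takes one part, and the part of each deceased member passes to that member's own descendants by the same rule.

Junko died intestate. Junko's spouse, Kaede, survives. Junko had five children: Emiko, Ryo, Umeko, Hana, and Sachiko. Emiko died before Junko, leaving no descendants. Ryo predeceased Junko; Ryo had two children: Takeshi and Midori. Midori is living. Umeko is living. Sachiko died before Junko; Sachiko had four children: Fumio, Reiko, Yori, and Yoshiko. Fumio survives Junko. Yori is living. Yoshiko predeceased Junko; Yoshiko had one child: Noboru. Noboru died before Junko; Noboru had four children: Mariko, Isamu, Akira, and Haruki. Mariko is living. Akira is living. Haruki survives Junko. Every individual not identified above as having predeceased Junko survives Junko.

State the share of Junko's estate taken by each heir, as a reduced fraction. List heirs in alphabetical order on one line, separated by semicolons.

Akira 3/320; Fumio 3/80; Hana 3/20; Haruki 3/320; Isamu 3/320; Kaede 2/5; Mariko 3/320; Midori 3/40; Reiko 3/80; Takeshi 3/40; Umeko 3/20; Yori 3/80

Kaede, as surviving spouse, takes 2/5.
The remaining 3/5 passes to Junko's descendants per stirpes.
Emiko left no surviving issue, so that branch lapses and is disregarded.
The 3/5 is divided into 4 equal shares of 3/20 among Ryo, Umeko, Hana, Sachiko.
Ryo predeceased; the 3/20 allotted to Ryo's branch passes to Ryo's issue by representation.
The 3/20 is divided into 2 equal shares of 3/40 among Takeshi, Midori.
Takeshi is living and takes 3/40.
Midori is living and takes 3/40.
Umeko is living and takes 3/20.
Hana is living and takes 3/20.
Sachiko predeceased; the 3/20 allotted to Sachiko's branch passes to Sachiko's issue by representation.
The 3/20 is divided into 4 equal shares of 3/80 among Fumio, Reiko, Yori, Yoshiko.
Fumio is living and takes 3/80.
Reiko is living and takes 3/80.
Yori is living and takes 3/80.
Yoshiko predeceased; the 3/80 allotted to Yoshiko's branch passes to Yoshiko's issue by representation.
Noboru's line is the sole branch at this level, so the full 3/80 passes to Noboru's issue by representation.
The 3/80 is divided into 4 equal shares of 3/320 among Mariko, Isamu, Akira, Haruki.
Mariko is living and takes 3/320.
Isamu is living and takes 3/320.
Akira is living and takes 3/320.
Haruki is living and takes 3/320.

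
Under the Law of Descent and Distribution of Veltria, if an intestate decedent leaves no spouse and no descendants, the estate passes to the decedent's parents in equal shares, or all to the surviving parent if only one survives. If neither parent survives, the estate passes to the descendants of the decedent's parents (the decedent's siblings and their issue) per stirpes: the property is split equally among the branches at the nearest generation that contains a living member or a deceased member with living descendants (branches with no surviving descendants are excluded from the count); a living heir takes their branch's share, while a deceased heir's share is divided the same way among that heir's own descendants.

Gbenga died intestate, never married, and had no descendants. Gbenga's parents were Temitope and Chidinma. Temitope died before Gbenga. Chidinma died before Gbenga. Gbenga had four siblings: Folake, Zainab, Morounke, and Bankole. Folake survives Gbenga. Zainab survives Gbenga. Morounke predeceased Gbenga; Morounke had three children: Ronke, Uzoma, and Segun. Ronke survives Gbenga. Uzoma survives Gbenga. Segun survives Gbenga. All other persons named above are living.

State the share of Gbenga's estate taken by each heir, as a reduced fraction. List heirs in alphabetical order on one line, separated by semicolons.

Neither parent survives and there are no descendants, so the estate passes to Gbenga's siblings and their issue per stirpes.
The estate is divided into 4 equal shares of 1/4 among Folake, Zainab, Morounke, Bankole.
Folake is living and takes 1/4.
Zainab is living and takes 1/4.
Morounke predeceased; the 1/4 allotted to Morounke's branch passes to Morounke's issue by representation.
The 1/4 is divided into 3 equal shares of 1/12 among Ronke, Uzoma, Segun.
Ronke is living and takes 1/12.
Uzoma is living and takes 1/12.
Segun is living and takes 1/12.
Bankole is living and takes 1/4.

Bankole 1/4; Folake 1/4; Ronke 1/12; Segun 1/12; Uzoma 1/12; Zainab 1/4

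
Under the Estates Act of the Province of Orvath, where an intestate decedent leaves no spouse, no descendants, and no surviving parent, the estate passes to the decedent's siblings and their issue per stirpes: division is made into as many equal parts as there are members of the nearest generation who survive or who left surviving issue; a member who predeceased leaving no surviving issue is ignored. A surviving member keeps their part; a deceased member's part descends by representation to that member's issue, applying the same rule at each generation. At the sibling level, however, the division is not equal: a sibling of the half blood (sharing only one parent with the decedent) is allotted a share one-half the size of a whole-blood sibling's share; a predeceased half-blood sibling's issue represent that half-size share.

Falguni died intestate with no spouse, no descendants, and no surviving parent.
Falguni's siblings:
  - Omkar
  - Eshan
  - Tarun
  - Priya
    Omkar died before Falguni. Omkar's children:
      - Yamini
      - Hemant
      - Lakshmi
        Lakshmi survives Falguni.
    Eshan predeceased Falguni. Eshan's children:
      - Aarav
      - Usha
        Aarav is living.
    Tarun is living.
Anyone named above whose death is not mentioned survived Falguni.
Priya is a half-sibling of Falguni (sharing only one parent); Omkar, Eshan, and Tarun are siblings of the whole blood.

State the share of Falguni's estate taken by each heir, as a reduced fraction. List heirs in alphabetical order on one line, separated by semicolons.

No spouse, descendants, or parent survives, so the estate passes to Falguni's siblings per stirpes.
Half-blood siblings count for one-half the weight of whole-blood siblings at the initial division.
Dividing 1 in proportion to weights (total weight 7/2): Omkar (weight 1) → 2/7; Eshan (weight 1) → 2/7; Tarun (weight 1) → 2/7; Priya (weight 1/2) → 1/7.
Omkar predeceased; the 2/7 allotted to Omkar's branch passes to Omkar's issue by representation.
The 2/7 is divided into 3 equal shares of 2/21 among Yamini, Hemant, Lakshmi.
Yamini is living and takes 2/21.
Hemant is living and takes 2/21.
Lakshmi is living and takes 2/21.
Eshan predeceased; the 2/7 allotted to Eshan's branch passes to Eshan's issue by representation.
The 2/7 is divided into 2 equal shares of 1/7 among Aarav, Usha.
Aarav is living and takes 1/7.
Usha is living and takes 1/7.
Tarun is living and takes 2/7.
Priya is living and takes 1/7.

Aarav 1/7; Hemant 2/21; Lakshmi 2/21; Priya 1/7; Tarun 2/7; Usha 1/7; Yamini 2/21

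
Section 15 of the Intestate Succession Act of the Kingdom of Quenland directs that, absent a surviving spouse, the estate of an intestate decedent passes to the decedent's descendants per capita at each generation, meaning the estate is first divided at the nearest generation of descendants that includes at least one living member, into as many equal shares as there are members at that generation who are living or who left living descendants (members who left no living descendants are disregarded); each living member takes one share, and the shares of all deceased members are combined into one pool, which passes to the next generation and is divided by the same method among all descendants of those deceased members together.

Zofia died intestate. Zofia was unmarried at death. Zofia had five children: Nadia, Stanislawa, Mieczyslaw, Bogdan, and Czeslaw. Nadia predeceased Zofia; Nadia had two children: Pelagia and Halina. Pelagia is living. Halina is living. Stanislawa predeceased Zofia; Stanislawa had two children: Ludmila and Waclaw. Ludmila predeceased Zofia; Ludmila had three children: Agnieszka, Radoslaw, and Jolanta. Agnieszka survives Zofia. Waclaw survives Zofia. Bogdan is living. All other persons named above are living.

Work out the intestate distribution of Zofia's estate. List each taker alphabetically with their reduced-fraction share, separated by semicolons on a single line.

Agnieszka 1/30; Bogdan 1/5; Czeslaw 1/5; Halina 1/10; Jolanta 1/30; Mieczyslaw 1/5; Pelagia 1/10; Radoslaw 1/30; Waclaw 1/10

There is no surviving spouse, so the entire estate passes to Zofia's descendants per capita at each generation.
At generation 1 (Nadia, Stanislawa, Mieczyslaw, Bogdan, Czeslaw) there are 5 shares of (1)/5 = 1/5 each.
Living: Mieczyslaw, Bogdan, and Czeslaw — each takes 1/5.
Deceased: Nadia and Stanislawa. Their combined 2/5 is pooled and carried to generation 2.
At generation 2 (Pelagia, Halina, Ludmila, Waclaw) there are 4 shares of (2/5)/4 = 1/10 each.
Living: Pelagia, Halina, and Waclaw — each takes 1/10.
Deceased: Ludmila. That 1/10 share is carried to generation 3.
At generation 3 (Agnieszka, Radoslaw, Jolanta) there are 3 shares of (1/10)/3 = 1/30 each.
Living: Agnieszka, Radoslaw, and Jolanta — each takes 1/30.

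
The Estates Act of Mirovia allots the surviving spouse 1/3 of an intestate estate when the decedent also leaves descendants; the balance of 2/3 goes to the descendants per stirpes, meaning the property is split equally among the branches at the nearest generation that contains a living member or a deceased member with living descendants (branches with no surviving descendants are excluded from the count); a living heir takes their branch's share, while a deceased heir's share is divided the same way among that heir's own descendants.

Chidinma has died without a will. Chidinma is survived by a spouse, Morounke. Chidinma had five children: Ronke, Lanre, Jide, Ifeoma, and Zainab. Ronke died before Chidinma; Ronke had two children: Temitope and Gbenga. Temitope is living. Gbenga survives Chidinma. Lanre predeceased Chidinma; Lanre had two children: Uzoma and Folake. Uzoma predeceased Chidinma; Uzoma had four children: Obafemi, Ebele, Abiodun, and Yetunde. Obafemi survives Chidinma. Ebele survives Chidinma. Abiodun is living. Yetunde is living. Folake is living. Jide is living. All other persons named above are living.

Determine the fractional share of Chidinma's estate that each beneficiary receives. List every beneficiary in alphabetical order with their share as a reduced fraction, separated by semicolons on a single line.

Abiodun 1/60; Ebele 1/60; Folake 1/15; Gbenga 1/15; Ifeoma 2/15; Jide 2/15; Morounke 1/3; Obafemi 1/60; Temitope 1/15; Yetunde 1/60; Zainab 2/15

Morounke, as surviving spouse, takes 1/3.
The remaining 2/3 passes to Chidinma's descendants per stirpes.
The 2/3 is divided into 5 equal shares of 2/15 among Ronke, Lanre, Jide, Ifeoma, Zainab.
Ronke predeceased; the 2/15 allotted to Ronke's branch passes to Ronke's issue by representation.
The 2/15 is divided into 2 equal shares of 1/15 among Temitope, Gbenga.
Temitope is living and takes 1/15.
Gbenga is living and takes 1/15.
Lanre predeceased; the 2/15 allotted to Lanre's branch passes to Lanre's issue by representation.
The 2/15 is divided into 2 equal shares of 1/15 among Uzoma, Folake.
Uzoma predeceased; the 1/15 allotted to Uzoma's branch passes to Uzoma's issue by representation.
The 1/15 is divided into 4 equal shares of 1/60 among Obafemi, Ebele, Abiodun, Yetunde.
Obafemi is living and takes 1/60.
Ebele is living and takes 1/60.
Abiodun is living and takes 1/60.
Yetunde is living and takes 1/60.
Folake is living and takes 1/15.
Jide is living and takes 2/15.
Ifeoma is living and takes 2/15.
Zainab is living and takes 2/15.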